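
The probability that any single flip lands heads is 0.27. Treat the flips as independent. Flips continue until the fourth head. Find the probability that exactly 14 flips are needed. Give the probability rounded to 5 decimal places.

0.06532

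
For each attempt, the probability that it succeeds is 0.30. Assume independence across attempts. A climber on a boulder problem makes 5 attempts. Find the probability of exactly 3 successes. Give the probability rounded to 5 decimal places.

0.13230

X ~ Binomial(n=5, p=0.30).
P(X=3) = C(5,3) · p^3 · (1−p)^2
= 10 · 0.027 · 0.49 = 0.1323000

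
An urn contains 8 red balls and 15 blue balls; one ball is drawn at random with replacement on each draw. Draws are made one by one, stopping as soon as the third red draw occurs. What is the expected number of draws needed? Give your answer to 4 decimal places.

Y = total draws until the third success; negative binomial with r=3, p=0.347826.
E[Y] = r / p = 3 / 0.347826 = 8.625000

8.6250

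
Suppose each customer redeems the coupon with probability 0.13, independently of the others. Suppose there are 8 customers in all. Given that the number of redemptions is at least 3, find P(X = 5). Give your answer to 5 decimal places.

X ~ Binomial(8, 0.13). Want P(X=5 | X≥3) = P(X=5) / P(X≥3).
P(X=5) = C(8,5)·0.13^5·0.87^3 = 0.0013692
P(X≥3) = 1 − 0.3282117 − 0.3923450 − 0.2051919 = 0.0742514
Ratio = 0.0013692 / 0.0742514 = 0.0184399

0.01844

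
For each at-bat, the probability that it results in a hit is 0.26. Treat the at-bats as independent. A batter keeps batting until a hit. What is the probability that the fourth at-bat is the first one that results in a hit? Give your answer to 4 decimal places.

Geometric (trials to first success), p = 0.26.
P(Y = 4) = (1−p)^3 · p = 0.40522 · 0.26 = 0.105358

0.1054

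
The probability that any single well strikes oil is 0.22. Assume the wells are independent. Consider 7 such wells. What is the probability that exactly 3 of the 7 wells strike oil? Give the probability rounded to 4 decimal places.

X ~ Binomial(n=7, p=0.22).
P(X=3) = C(7,3) · p^3 · (1−p)^4
= 35 · 0.010648 · 0.37015 = 0.137948

0.1379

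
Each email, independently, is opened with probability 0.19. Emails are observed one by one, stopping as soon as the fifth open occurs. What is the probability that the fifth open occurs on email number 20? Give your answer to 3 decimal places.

0.041

Y = trial on which the fifth success occurs; negative binomial, r=5, p=0.19.
P(Y=20) = C(19,4) · p^5 · (1−p)^15
= 3876 · 0.00024761 · 0.042391 = 0.04068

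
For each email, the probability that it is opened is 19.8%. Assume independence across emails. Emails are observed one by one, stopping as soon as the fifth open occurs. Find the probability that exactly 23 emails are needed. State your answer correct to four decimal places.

0.0419

Y = trial on which the fifth success occurs; negative binomial, r=5, p=0.198.
P(Y=23) = C(22,4) · p^5 · (1−p)^18
= 7315 · 0.00030432 · 0.018843 = 0.041945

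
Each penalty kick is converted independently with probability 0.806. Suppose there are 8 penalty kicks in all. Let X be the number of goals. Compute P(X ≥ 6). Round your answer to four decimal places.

0.8100

X ~ Binomial(8, 0.806); P(X ≥ 6) = Σ C(8,k) p^k (1−p)^(8−k) over k:
  k=6: C(8,6)·0.806^6·0.194^2 = 0.288916
  k=7: C(8,7)·0.806^7·0.194^1 = 0.342955
  k=8: C(8,8)·0.806^8·0.194^0 = 0.178107
Total = 0.809978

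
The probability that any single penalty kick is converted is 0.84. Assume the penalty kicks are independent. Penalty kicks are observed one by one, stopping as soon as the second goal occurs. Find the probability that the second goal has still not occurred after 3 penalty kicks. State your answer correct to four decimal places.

Needing more than 3 penalty kicks ⇔ fewer than 2 successes in the first 3. With X ~ Binomial(3, 0.84), P(Y > 3) = P(X ≤ 1).
  k=0: C(3,0)·0.84^0·0.16^3 = 0.004096
  k=1: C(3,1)·0.84^1·0.16^2 = 0.064512
P(X ≤ 1) = 0.068608

0.0686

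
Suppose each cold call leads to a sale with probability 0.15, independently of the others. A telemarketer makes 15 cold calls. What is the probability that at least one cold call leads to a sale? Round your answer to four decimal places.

P(at least one) = 1 − P(none) = 1 − (1 − 0.15)^15
= 1 − 0.087354 = 0.912646

0.9126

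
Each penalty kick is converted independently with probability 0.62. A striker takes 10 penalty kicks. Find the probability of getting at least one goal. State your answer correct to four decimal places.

0.9999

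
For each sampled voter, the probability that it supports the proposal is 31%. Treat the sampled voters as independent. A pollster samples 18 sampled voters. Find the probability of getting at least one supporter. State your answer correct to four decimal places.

P(at least one) = 1 − P(none) = 1 − (1 − 0.31)^18
= 1 − 0.001257 = 0.998743

0.9987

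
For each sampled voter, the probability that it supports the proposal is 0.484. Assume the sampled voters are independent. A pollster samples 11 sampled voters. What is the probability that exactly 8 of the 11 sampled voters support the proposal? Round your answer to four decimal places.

0.0683

X ~ Binomial(n=11, p=0.484).
P(X=8) = C(11,8) · p^8 · (1−p)^3
= 165 · 0.0030114 · 0.13739 = 0.068265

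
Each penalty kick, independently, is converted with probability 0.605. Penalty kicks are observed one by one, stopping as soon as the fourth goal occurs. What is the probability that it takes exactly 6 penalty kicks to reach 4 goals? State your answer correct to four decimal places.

0.2090

Y = trial on which the fourth success occurs; negative binomial, r=4, p=0.605.
P(Y=6) = C(5,3) · p^4 · (1−p)^2
= 10 · 0.13397 · 0.15602 = 0.209033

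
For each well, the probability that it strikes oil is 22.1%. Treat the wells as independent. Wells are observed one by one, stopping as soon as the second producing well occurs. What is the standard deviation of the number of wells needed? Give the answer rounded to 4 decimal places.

Y = total wells until the second success; negative binomial with r=2, p=0.221.
SD(Y) = √[r(1−p)/p²] = √(31.899429) = 5.647958

5.6480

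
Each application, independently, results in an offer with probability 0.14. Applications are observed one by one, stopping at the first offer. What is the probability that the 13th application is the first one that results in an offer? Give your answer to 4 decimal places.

0.0229

Geometric (trials to first success), p = 0.14.
P(Y = 13) = (1−p)^12 · p = 0.16367 · 0.14 = 0.022914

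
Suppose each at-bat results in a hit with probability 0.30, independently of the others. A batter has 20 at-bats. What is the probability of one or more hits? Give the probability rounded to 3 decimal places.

P(at least one) = 1 − P(none) = 1 − (1 − 0.30)^20
= 1 − 0.00080 = 0.99920

0.999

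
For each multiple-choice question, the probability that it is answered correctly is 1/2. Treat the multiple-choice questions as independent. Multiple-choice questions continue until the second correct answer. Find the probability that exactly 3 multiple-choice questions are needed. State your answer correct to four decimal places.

0.2500

Y = trial on which the second success occurs; negative binomial, r=2, p=0.50.
P(Y=3) = C(2,1) · p^2 · (1−p)^1
= 2 · 0.25 · 0.5 = 0.250000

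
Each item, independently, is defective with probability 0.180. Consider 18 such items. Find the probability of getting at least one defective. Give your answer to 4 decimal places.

P(at least one) = 1 − P(none) = 1 − (1 − 0.18)^18
= 1 − 0.028096 = 0.971904

0.9719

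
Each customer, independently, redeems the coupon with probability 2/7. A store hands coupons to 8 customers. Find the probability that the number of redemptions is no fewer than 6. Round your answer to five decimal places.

0.00870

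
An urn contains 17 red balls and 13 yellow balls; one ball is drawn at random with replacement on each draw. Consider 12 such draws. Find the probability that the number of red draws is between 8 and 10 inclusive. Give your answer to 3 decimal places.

0.336

X ~ Binomial(12, 0.566667); P(8 ≤ X ≤ 10) = Σ C(12,k) p^k (1−p)^(12−k) over k:
  k=8: C(12,8)·0.566667^8·0.433333^4 = 0.18557
  k=9: C(12,9)·0.566667^9·0.433333^3 = 0.10785
  k=10: C(12,10)·0.566667^10·0.433333^2 = 0.04231
Total = 0.33574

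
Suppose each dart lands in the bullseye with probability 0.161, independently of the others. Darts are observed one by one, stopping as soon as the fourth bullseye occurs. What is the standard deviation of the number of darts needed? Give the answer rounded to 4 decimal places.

11.3785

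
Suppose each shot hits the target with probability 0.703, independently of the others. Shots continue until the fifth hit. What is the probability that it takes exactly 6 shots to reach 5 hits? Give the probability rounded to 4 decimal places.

Y = trial on which the fifth success occurs; negative binomial, r=5, p=0.703.
P(Y=6) = C(5,4) · p^5 · (1−p)^1
= 5 · 0.1717 · 0.297 = 0.254978

0.2550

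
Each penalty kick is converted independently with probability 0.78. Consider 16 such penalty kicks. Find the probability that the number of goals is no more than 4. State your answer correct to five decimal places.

X ~ Binomial(16, 0.78); P(X ≤ 4) = Σ C(16,k) p^k (1−p)^(16−k) over k:
  k=0: C(16,0)·0.78^0·0.22^16 = 0.0000000
  k=1: C(16,1)·0.78^1·0.22^15 = 0.0000000
  k=2: C(16,2)·0.78^2·0.22^14 = 0.0000000
  k=3: C(16,3)·0.78^3·0.22^13 = 0.0000008
  k=4: C(16,4)·0.78^4·0.22^12 = 0.0000087
Total = 0.0000095

0.00001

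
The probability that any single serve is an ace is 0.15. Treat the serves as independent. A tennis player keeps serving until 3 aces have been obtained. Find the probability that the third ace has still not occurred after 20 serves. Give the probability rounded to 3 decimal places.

0.405

Needing more than 20 serves ⇔ fewer than 3 successes in the first 20. With X ~ Binomial(20, 0.15), P(Y > 20) = P(X ≤ 2).
  k=0: C(20,0)·0.15^0·0.85^20 = 0.03876
  k=1: C(20,1)·0.15^1·0.85^19 = 0.13680
  k=2: C(20,2)·0.15^2·0.85^18 = 0.22934
P(X ≤ 2) = 0.40490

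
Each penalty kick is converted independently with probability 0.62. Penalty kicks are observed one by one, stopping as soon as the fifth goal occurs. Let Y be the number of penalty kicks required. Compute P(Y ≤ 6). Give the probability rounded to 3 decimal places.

Finishing within 6 penalty kicks ⇔ at least 5 successes in the first 6. With X ~ Binomial(6, 0.62), P(Y ≤ 6) = 1 − P(X ≤ 4).
  k=0: C(6,0)·0.62^0·0.38^6 = 0.00301
  k=1: C(6,1)·0.62^1·0.38^5 = 0.02948
  k=2: C(6,2)·0.62^2·0.38^4 = 0.12023
  k=3: C(6,3)·0.62^3·0.38^3 = 0.26155
  k=4: C(6,4)·0.62^4·0.38^2 = 0.32006
1 − 0.73432 = 0.26568

0.266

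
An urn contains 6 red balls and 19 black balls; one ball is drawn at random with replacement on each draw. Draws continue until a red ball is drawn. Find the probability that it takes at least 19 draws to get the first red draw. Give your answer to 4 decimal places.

Y = number of draws to the first success; geometric, p = 0.24.
P(Y > 18) = P(first 18 all fail) = (1−p)^18 = 0.007156

0.0072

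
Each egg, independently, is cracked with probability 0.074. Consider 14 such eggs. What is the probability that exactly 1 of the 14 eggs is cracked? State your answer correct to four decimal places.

X ~ Binomial(n=14, p=0.074).
P(X=1) = C(14,1) · p^1 · (1−p)^13
= 14 · 0.074 · 0.36808 = 0.381331

0.3813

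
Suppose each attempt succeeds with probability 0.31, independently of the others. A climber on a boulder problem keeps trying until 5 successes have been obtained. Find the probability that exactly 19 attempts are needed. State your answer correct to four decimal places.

0.0486

Y = trial on which the fifth success occurs; negative binomial, r=5, p=0.31.
P(Y=19) = C(18,4) · p^5 · (1−p)^14
= 3060 · 0.0028629 · 0.0055448 = 0.048575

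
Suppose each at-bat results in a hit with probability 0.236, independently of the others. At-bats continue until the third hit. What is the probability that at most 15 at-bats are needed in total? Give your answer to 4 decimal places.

0.7240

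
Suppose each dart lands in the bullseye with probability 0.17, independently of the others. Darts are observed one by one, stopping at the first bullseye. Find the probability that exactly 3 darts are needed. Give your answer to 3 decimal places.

0.117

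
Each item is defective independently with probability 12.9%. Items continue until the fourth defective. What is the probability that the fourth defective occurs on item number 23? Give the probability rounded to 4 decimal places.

0.0309

Y = trial on which the fourth success occurs; negative binomial, r=4, p=0.129.
P(Y=23) = C(22,3) · p^4 · (1−p)^19
= 1540 · 0.00027692 · 0.072501 = 0.030919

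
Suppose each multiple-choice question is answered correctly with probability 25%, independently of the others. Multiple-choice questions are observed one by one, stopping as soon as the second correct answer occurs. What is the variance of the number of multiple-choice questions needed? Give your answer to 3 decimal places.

Y = total multiple-choice questions until the second success; negative binomial with r=2, p=0.25.
Var(Y) = r(1−p)/p² = 2·0.75 / 0.25² = 24.00000

24.000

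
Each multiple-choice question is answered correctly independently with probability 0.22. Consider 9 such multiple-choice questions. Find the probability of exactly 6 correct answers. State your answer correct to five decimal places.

X ~ Binomial(n=9, p=0.22).
P(X=6) = C(9,6) · p^6 · (1−p)^3
= 84 · 0.00011338 · 0.47455 = 0.0045196

0.00452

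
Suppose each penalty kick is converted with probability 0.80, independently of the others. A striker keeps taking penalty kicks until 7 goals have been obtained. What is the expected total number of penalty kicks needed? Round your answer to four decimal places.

8.7500

Y = total penalty kicks until the seventh success; negative binomial with r=7, p=0.80.
E[Y] = r / p = 7 / 0.80 = 8.750000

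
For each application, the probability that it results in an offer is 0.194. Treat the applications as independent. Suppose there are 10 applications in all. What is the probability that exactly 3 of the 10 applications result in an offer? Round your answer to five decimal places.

0.19361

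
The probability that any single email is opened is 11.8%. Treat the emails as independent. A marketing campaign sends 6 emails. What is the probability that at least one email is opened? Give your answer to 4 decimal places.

0.5292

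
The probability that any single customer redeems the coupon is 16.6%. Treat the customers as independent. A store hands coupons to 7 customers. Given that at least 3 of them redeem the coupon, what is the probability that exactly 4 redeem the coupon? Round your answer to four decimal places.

X ~ Binomial(7, 0.166). Want P(X=4 | X≥3) = P(X=4) / P(X≥3).
P(X=4) = C(7,4)·0.166^4·0.834^3 = 0.015417
P(X≥3) = 1 − 0.280648 − 0.391023 − 0.233489 = 0.094840
Ratio = 0.015417 / 0.094840 = 0.162557

0.1626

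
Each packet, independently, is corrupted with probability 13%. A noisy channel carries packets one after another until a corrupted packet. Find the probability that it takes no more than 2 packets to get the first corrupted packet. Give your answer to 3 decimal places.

0.243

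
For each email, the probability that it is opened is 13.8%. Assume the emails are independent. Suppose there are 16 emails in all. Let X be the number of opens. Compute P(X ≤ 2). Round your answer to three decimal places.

0.617

X ~ Binomial(16, 0.138); P(X ≤ 2) = Σ C(16,k) p^k (1−p)^(16−k) over k:
  k=0: C(16,0)·0.138^0·0.862^16 = 0.09292
  k=1: C(16,1)·0.138^1·0.862^15 = 0.23802
  k=2: C(16,2)·0.138^2·0.862^14 = 0.28579
Total = 0.61672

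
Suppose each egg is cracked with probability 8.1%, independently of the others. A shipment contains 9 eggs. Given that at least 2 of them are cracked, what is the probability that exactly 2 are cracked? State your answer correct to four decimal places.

X ~ Binomial(9, 0.081). Want P(X=2 | X≥2) = P(X=2) / P(X≥2).
P(X=2) = C(9,2)·0.081^2·0.919^7 = 0.130762
P(X≥2) = 1 − 0.467562 − 0.370896 = 0.161542
Ratio = 0.130762 / 0.161542 = 0.809460

0.8095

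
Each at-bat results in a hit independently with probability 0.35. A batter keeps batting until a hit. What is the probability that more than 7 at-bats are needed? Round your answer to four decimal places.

Y = number of at-bats to the first success; geometric, p = 0.35.
P(Y > 7) = P(first 7 all fail) = (1−p)^7 = 0.049022

0.0490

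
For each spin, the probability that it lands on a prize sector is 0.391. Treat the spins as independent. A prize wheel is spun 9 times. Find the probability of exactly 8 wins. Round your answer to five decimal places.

0.00299

X ~ Binomial(n=9, p=0.391).
P(X=8) = C(9,8) · p^8 · (1−p)^1
= 9 · 0.00054628 · 0.609 = 0.0029942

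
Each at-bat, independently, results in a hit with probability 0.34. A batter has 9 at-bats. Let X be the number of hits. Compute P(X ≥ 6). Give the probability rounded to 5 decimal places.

X ~ Binomial(9, 0.34); P(X ≥ 6) = Σ C(9,k) p^k (1−p)^(9−k) over k:
  k=6: C(9,6)·0.34^6·0.66^3 = 0.0373065
  k=7: C(9,7)·0.34^7·0.66^2 = 0.0082365
  k=8: C(9,8)·0.34^8·0.66^1 = 0.0010608
  k=9: C(9,9)·0.34^9·0.66^0 = 0.0000607
Total = 0.0466645

0.04666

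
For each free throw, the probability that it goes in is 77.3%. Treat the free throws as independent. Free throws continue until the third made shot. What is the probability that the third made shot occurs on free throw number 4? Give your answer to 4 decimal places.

0.3145

Y = trial on which the third success occurs; negative binomial, r=3, p=0.773.
P(Y=4) = C(3,2) · p^3 · (1−p)^1
= 3 · 0.46189 · 0.227 = 0.314547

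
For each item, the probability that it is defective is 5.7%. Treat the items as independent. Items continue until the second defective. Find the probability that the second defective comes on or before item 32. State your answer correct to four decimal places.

Finishing within 32 items ⇔ at least 2 successes in the first 32. With X ~ Binomial(32, 0.057), P(Y ≤ 32) = 1 − P(X ≤ 1).
  k=0: C(32,0)·0.057^0·0.943^32 = 0.152888
  k=1: C(32,1)·0.057^1·0.943^31 = 0.295725
1 − 0.448613 = 0.551387

0.5514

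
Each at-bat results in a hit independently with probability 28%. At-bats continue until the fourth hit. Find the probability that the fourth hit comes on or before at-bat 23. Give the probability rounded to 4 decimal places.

Finishing within 23 at-bats ⇔ at least 4 successes in the first 23. With X ~ Binomial(23, 0.28), P(Y ≤ 23) = 1 − P(X ≤ 3).
  k=0: C(23,0)·0.28^0·0.72^23 = 0.000523
  k=1: C(23,1)·0.28^1·0.72^22 = 0.004680
  k=2: C(23,2)·0.28^2·0.72^21 = 0.020018
  k=3: C(23,3)·0.28^3·0.72^20 = 0.054493
1 − 0.079714 = 0.920286

0.9203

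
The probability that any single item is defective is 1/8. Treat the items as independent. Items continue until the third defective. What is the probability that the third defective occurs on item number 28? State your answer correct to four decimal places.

0.0243

Y = trial on which the third success occurs; negative binomial, r=3, p=0.125.
P(Y=28) = C(27,2) · p^3 · (1−p)^25
= 351 · 0.0019531 · 0.035498 = 0.024335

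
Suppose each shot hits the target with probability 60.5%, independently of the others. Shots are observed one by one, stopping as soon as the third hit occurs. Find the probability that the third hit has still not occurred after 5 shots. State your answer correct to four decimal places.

Needing more than 5 shots ⇔ fewer than 3 successes in the first 5. With X ~ Binomial(5, 0.605), P(Y > 5) = P(X ≤ 2).
  k=0: C(5,0)·0.605^0·0.395^5 = 0.009616
  k=1: C(5,1)·0.605^1·0.395^4 = 0.073640
  k=2: C(5,2)·0.605^2·0.395^3 = 0.225581
P(X ≤ 2) = 0.308837

0.3088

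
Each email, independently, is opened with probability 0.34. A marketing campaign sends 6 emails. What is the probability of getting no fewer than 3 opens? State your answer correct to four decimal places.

X ~ Binomial(6, 0.34); P(X ≥ 3) = Σ C(6,k) p^k (1−p)^(6−k) over k:
  k=3: C(6,3)·0.34^3·0.66^3 = 0.225995
  k=4: C(6,4)·0.34^4·0.66^2 = 0.087316
  k=5: C(6,5)·0.34^5·0.66^1 = 0.017992
  k=6: C(6,6)·0.34^6·0.66^0 = 0.001545
Total = 0.332848

0.3328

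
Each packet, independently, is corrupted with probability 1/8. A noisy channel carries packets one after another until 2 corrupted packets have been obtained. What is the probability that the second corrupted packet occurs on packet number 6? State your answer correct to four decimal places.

Y = trial on which the second success occurs; negative binomial, r=2, p=0.125.
P(Y=6) = C(5,1) · p^2 · (1−p)^4
= 5 · 0.015625 · 0.58618 = 0.045795

0.0458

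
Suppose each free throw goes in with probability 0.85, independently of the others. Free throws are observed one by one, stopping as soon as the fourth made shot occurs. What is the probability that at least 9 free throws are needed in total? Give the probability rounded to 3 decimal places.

Needing more than 8 free throws ⇔ fewer than 4 successes in the first 8. With X ~ Binomial(8, 0.85), P(Y > 8) = P(X ≤ 3).
  k=0: C(8,0)·0.85^0·0.15^8 = 0.00000
  k=1: C(8,1)·0.85^1·0.15^7 = 0.00001
  k=2: C(8,2)·0.85^2·0.15^6 = 0.00023
  k=3: C(8,3)·0.85^3·0.15^5 = 0.00261
P(X ≤ 3) = 0.00285

0.003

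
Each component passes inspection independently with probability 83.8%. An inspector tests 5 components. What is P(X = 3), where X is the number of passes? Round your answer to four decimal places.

0.1544

X ~ Binomial(n=5, p=0.838).
P(X=3) = C(5,3) · p^3 · (1−p)^2
= 10 · 0.58848 · 0.026244 = 0.154441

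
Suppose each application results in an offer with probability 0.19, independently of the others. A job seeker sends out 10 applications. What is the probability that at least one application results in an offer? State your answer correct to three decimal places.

0.878

P(at least one) = 1 − P(none) = 1 − (1 − 0.19)^10
= 1 − 0.12158 = 0.87842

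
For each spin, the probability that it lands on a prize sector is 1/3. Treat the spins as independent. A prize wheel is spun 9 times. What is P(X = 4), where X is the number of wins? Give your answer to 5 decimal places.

0.20485

X ~ Binomial(n=9, p=0.333333).
P(X=4) = C(9,4) · p^4 · (1−p)^5
= 126 · 0.012346 · 0.13169 = 0.2048468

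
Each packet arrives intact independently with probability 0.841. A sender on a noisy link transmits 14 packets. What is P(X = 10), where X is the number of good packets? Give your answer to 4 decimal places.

X ~ Binomial(n=14, p=0.841).
P(X=10) = C(14,10) · p^10 · (1−p)^4
= 1001 · 0.17699 · 0.00063913 = 0.113235

0.1132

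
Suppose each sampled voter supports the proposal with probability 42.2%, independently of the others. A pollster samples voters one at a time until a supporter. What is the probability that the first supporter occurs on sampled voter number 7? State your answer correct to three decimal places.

Geometric (trials to first success), p = 0.422.
P(Y = 7) = (1−p)^6 · p = 0.037288 · 0.422 = 0.01574

0.016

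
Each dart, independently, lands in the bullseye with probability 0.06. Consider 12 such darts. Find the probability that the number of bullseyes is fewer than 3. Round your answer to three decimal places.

0.968

X ~ Binomial(12, 0.06); P(X ≤ 2) = Σ C(12,k) p^k (1−p)^(12−k) over k:
  k=0: C(12,0)·0.06^0·0.94^12 = 0.47592
  k=1: C(12,1)·0.06^1·0.94^11 = 0.36453
  k=2: C(12,2)·0.06^2·0.94^10 = 0.12797
Total = 0.96843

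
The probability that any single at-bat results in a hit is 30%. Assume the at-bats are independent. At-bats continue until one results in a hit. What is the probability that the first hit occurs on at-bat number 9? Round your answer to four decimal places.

0.0173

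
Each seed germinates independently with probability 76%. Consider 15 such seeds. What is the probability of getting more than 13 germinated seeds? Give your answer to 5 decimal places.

0.09351

X ~ Binomial(15, 0.76); P(X ≥ 14) = Σ C(15,k) p^k (1−p)^(15−k) over k:
  k=14: C(15,14)·0.76^14·0.24^1 = 0.0772134
  k=15: C(15,15)·0.76^15·0.24^0 = 0.0163006
Total = 0.0935140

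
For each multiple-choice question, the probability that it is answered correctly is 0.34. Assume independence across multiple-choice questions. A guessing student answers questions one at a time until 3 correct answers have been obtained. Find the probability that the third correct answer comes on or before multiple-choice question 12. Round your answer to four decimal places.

0.8313

Finishing within 12 multiple-choice questions ⇔ at least 3 successes in the first 12. With X ~ Binomial(12, 0.34), P(Y ≤ 12) = 1 − P(X ≤ 2).
  k=0: C(12,0)·0.34^0·0.66^12 = 0.006832
  k=1: C(12,1)·0.34^1·0.66^11 = 0.042232
  k=2: C(12,2)·0.34^2·0.66^10 = 0.119658
1 − 0.168722 = 0.831278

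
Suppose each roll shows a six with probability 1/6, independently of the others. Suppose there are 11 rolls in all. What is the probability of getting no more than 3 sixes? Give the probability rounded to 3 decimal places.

X ~ Binomial(11, 0.166667); P(X ≤ 3) = Σ C(11,k) p^k (1−p)^(11−k) over k:
  k=0: C(11,0)·0.166667^0·0.833333^11 = 0.13459
  k=1: C(11,1)·0.166667^1·0.833333^10 = 0.29609
  k=2: C(11,2)·0.166667^2·0.833333^9 = 0.29609
  k=3: C(11,3)·0.166667^3·0.833333^8 = 0.17766
Total = 0.90443

0.904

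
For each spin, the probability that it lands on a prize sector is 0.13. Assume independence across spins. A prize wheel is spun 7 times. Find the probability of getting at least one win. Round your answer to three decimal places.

P(at least one) = 1 − P(none) = 1 − (1 − 0.13)^7
= 1 − 0.37725 = 0.62275

0.623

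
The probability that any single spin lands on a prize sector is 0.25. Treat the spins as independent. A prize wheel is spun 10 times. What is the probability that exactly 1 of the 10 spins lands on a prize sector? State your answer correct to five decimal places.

X ~ Binomial(n=10, p=0.25).
P(X=1) = C(10,1) · p^1 · (1−p)^9
= 10 · 0.25 · 0.075085 = 0.1877117

0.18771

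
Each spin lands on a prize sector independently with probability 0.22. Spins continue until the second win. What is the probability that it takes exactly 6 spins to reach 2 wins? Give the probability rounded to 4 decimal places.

0.0896

Y = trial on which the second success occurs; negative binomial, r=2, p=0.22.
P(Y=6) = C(5,1) · p^2 · (1−p)^4
= 5 · 0.0484 · 0.37015 = 0.089576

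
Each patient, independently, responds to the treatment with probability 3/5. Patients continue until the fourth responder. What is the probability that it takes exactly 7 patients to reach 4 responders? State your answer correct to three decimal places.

0.166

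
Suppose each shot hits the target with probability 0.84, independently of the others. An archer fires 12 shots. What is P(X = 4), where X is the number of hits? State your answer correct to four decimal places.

0.0001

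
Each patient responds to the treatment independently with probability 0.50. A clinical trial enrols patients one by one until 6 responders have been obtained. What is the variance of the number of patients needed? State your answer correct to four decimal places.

12.0000

Y = total patients until the sixth success; negative binomial with r=6, p=0.50.
Var(Y) = r(1−p)/p² = 6·0.50 / 0.50² = 12.000000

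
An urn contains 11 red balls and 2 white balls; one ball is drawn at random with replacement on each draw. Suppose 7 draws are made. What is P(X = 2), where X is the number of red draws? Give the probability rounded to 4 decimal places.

0.0013

X ~ Binomial(n=7, p=0.846154).
P(X=2) = C(7,2) · p^2 · (1−p)^5
= 21 · 0.71598 · 8.6185e-05 = 0.001296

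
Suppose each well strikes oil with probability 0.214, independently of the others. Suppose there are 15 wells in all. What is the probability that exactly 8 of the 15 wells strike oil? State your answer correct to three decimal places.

0.005

X ~ Binomial(n=15, p=0.214).
P(X=8) = C(15,8) · p^8 · (1−p)^7
= 6435 · 4.3986e-06 · 0.18534 = 0.00525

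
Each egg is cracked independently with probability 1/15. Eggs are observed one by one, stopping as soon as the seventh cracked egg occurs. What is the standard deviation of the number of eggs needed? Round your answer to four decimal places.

Y = total eggs until the seventh success; negative binomial with r=7, p=0.066667.
SD(Y) = √[r(1−p)/p²] = √(1470.000000) = 38.340579

38.3406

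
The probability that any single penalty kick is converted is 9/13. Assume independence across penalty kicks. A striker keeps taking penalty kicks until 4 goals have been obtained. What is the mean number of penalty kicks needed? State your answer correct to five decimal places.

Y = total penalty kicks until the fourth success; negative binomial with r=4, p=0.692308.
E[Y] = r / p = 4 / 0.692308 = 5.7777778

5.77778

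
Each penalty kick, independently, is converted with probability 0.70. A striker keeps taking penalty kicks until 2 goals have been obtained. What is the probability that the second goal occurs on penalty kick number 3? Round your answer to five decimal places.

0.29400

Y = trial on which the second success occurs; negative binomial, r=2, p=0.70.
P(Y=3) = C(2,1) · p^2 · (1−p)^1
= 2 · 0.49 · 0.3 = 0.2940000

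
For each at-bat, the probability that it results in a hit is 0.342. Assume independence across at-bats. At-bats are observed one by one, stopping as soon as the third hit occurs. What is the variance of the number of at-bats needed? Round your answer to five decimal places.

16.87699

Y = total at-bats until the third success; negative binomial with r=3, p=0.342.
Var(Y) = r(1−p)/p² = 3·0.658 / 0.342² = 16.8769878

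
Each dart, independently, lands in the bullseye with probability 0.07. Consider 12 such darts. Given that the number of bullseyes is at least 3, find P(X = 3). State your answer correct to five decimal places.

0.83916

X ~ Binomial(12, 0.07). Want P(X=3 | X≥3) = P(X=3) / P(X≥3).
P(X=3) = C(12,3)·0.07^3·0.93^9 = 0.0392702
P(X≥3) = 1 − 0.4185963 − 0.3780870 − 0.1565199 = 0.0467968
Ratio = 0.0392702 / 0.0467968 = 0.8391638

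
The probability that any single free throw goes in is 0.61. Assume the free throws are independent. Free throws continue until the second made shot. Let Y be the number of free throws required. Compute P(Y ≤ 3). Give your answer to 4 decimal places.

0.6623

Finishing within 3 free throws ⇔ at least 2 successes in the first 3. With X ~ Binomial(3, 0.61), P(Y ≤ 3) = 1 − P(X ≤ 1).
  k=0: C(3,0)·0.61^0·0.39^3 = 0.059319
  k=1: C(3,1)·0.61^1·0.39^2 = 0.278343
1 − 0.337662 = 0.662338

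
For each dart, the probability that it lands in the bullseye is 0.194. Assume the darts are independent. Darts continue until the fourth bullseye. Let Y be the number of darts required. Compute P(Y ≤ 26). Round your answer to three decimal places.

Finishing within 26 darts ⇔ at least 4 successes in the first 26. With X ~ Binomial(26, 0.194), P(Y ≤ 26) = 1 − P(X ≤ 3).
  k=0: C(26,0)·0.194^0·0.806^26 = 0.00367
  k=1: C(26,1)·0.194^1·0.806^25 = 0.02297
  k=2: C(26,2)·0.194^2·0.806^24 = 0.06911
  k=3: C(26,3)·0.194^3·0.806^23 = 0.13307
1 − 0.22882 = 0.77118

0.771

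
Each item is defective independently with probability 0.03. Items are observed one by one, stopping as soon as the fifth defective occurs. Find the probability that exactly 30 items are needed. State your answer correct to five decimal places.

Y = trial on which the fifth success occurs; negative binomial, r=5, p=0.03.
P(Y=30) = C(29,4) · p^5 · (1−p)^25
= 23751 · 2.43e-08 · 0.46697 = 0.0002695

0.00027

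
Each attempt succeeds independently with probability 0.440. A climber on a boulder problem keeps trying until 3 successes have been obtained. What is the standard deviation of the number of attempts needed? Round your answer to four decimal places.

2.9458

Y = total attempts until the third success; negative binomial with r=3, p=0.44.
SD(Y) = √[r(1−p)/p²] = √(8.677686) = 2.945791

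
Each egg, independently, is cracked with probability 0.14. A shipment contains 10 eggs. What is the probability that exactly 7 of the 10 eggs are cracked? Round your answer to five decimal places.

0.00008

X ~ Binomial(n=10, p=0.14).
P(X=7) = C(10,7) · p^7 · (1−p)^3
= 120 · 1.0541e-06 · 0.63606 = 0.0000805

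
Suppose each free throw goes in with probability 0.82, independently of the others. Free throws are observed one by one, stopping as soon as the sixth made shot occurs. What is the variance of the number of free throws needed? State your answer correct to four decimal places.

Y = total free throws until the sixth success; negative binomial with r=6, p=0.82.
Var(Y) = r(1−p)/p² = 6·0.18 / 0.82² = 1.606187

1.6062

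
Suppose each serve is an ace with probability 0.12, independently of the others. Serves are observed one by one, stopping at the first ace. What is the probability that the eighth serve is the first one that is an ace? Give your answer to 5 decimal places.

0.04904

Geometric (trials to first success), p = 0.12.
P(Y = 8) = (1−p)^7 · p = 0.40868 · 0.12 = 0.0490411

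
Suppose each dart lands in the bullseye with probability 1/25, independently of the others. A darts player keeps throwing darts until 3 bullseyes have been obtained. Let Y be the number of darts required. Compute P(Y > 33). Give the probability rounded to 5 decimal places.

0.85579

Needing more than 33 darts ⇔ fewer than 3 successes in the first 33. With X ~ Binomial(33, 0.04), P(Y > 33) = P(X ≤ 2).
  k=0: C(33,0)·0.04^0·0.96^33 = 0.2599864
  k=1: C(33,1)·0.04^1·0.96^32 = 0.3574813
  k=2: C(33,2)·0.04^2·0.96^31 = 0.2383209
P(X ≤ 2) = 0.8557887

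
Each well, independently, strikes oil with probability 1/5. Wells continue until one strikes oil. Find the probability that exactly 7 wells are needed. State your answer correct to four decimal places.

0.0524

Geometric (trials to first success), p = 0.20.
P(Y = 7) = (1−p)^6 · p = 0.26214 · 0.20 = 0.052429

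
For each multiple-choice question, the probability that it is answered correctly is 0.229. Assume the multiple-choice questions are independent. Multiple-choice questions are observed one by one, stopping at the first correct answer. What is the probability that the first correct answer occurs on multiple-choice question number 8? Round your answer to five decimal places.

0.03709

Geometric (trials to first success), p = 0.229.
P(Y = 8) = (1−p)^7 · p = 0.16195 · 0.229 = 0.0370865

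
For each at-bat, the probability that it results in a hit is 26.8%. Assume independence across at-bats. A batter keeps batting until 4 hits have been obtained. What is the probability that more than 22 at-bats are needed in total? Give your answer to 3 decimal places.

0.121

Needing more than 22 at-bats ⇔ fewer than 4 successes in the first 22. With X ~ Binomial(22, 0.268), P(Y > 22) = P(X ≤ 3).
  k=0: C(22,0)·0.268^0·0.732^22 = 0.00105
  k=1: C(22,1)·0.268^1·0.732^21 = 0.00842
  k=2: C(22,2)·0.268^2·0.732^20 = 0.03237
  k=3: C(22,3)·0.268^3·0.732^19 = 0.07900
P(X ≤ 3) = 0.12083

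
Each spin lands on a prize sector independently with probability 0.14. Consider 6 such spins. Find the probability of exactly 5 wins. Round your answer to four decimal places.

0.0003

X ~ Binomial(n=6, p=0.14).
P(X=5) = C(6,5) · p^5 · (1−p)^1
= 6 · 5.3782e-05 · 0.86 = 0.000278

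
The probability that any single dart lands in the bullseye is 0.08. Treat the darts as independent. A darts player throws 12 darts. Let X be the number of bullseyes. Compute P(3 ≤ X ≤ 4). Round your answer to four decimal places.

0.0636

X ~ Binomial(12, 0.08); P(3 ≤ X ≤ 4) = Σ C(12,k) p^k (1−p)^(12−k) over k:
  k=3: C(12,3)·0.08^3·0.92^9 = 0.053184
  k=4: C(12,4)·0.08^4·0.92^8 = 0.010406
Total = 0.063590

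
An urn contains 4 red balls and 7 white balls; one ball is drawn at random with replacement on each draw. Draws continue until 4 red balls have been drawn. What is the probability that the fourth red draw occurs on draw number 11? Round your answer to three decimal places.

Y = trial on which the fourth success occurs; negative binomial, r=4, p=0.363636.
P(Y=11) = C(10,3) · p^4 · (1−p)^7
= 120 · 0.017485 · 0.042261 = 0.08867

0.089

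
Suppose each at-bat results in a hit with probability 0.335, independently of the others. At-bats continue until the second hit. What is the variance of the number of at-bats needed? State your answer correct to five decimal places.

11.85119

Y = total at-bats until the second success; negative binomial with r=2, p=0.335.
Var(Y) = r(1−p)/p² = 2·0.665 / 0.335² = 11.8511918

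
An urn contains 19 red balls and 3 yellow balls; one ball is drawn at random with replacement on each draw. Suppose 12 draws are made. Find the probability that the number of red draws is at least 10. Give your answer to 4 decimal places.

X ~ Binomial(12, 0.863636); P(X ≥ 10) = Σ C(12,k) p^k (1−p)^(12−k) over k:
  k=10: C(12,10)·0.863636^10·0.136364^2 = 0.283302
  k=11: C(12,11)·0.863636^11·0.136364^1 = 0.326227
  k=12: C(12,12)·0.863636^12·0.136364^0 = 0.172175
Total = 0.781705

0.7817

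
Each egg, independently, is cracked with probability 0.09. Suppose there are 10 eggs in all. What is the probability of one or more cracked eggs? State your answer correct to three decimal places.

P(at least one) = 1 − P(none) = 1 − (1 − 0.09)^10
= 1 − 0.38942 = 0.61058

0.611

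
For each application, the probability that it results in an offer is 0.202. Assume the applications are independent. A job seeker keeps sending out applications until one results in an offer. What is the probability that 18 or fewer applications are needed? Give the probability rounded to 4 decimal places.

0.9828

Y = number of applications to the first success; geometric, p = 0.202.
P(Y ≤ 18) = 1 − (1−p)^18 = 1 − 0.017221 = 0.982779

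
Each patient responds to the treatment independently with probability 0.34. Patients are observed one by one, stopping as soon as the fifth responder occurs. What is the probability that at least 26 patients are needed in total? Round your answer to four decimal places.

Needing more than 25 patients ⇔ fewer than 5 successes in the first 25. With X ~ Binomial(25, 0.34), P(Y > 25) = P(X ≤ 4).
  k=0: C(25,0)·0.34^0·0.66^25 = 0.000031
  k=1: C(25,1)·0.34^1·0.66^24 = 0.000397
  k=2: C(25,2)·0.34^2·0.66^23 = 0.002452
  k=3: C(25,3)·0.34^3·0.66^22 = 0.009686
  k=4: C(25,4)·0.34^4·0.66^21 = 0.027443
P(X ≤ 4) = 0.040008

0.0400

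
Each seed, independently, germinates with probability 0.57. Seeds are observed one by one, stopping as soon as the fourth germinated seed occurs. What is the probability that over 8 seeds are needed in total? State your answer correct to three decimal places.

0.224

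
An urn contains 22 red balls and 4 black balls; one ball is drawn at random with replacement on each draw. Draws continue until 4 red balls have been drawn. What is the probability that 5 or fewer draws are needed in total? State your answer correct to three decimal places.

0.828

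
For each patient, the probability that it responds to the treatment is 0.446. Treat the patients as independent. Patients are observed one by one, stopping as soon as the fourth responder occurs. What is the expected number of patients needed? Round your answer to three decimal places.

8.969

Y = total patients until the fourth success; negative binomial with r=4, p=0.446.
E[Y] = r / p = 4 / 0.446 = 8.96861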